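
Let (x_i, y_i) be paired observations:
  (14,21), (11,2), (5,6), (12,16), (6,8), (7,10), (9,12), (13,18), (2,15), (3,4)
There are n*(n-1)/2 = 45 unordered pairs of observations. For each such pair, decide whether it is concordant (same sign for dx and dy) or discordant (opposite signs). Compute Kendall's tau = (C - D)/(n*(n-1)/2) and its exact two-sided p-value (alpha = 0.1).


Step 1: Enumerate the 45 unordered pairs (i,j) with i<j and classify each by sign(x_j-x_i) * sign(y_j-y_i).
  (1,2):dx=-3,dy=-19->C; (1,3):dx=-9,dy=-15->C; (1,4):dx=-2,dy=-5->C; (1,5):dx=-8,dy=-13->C
  (1,6):dx=-7,dy=-11->C; (1,7):dx=-5,dy=-9->C; (1,8):dx=-1,dy=-3->C; (1,9):dx=-12,dy=-6->C
  (1,10):dx=-11,dy=-17->C; (2,3):dx=-6,dy=+4->D; (2,4):dx=+1,dy=+14->C; (2,5):dx=-5,dy=+6->D
  (2,6):dx=-4,dy=+8->D; (2,7):dx=-2,dy=+10->D; (2,8):dx=+2,dy=+16->C; (2,9):dx=-9,dy=+13->D
  (2,10):dx=-8,dy=+2->D; (3,4):dx=+7,dy=+10->C; (3,5):dx=+1,dy=+2->C; (3,6):dx=+2,dy=+4->C
  (3,7):dx=+4,dy=+6->C; (3,8):dx=+8,dy=+12->C; (3,9):dx=-3,dy=+9->D; (3,10):dx=-2,dy=-2->C
  (4,5):dx=-6,dy=-8->C; (4,6):dx=-5,dy=-6->C; (4,7):dx=-3,dy=-4->C; (4,8):dx=+1,dy=+2->C
  (4,9):dx=-10,dy=-1->C; (4,10):dx=-9,dy=-12->C; (5,6):dx=+1,dy=+2->C; (5,7):dx=+3,dy=+4->C
  (5,8):dx=+7,dy=+10->C; (5,9):dx=-4,dy=+7->D; (5,10):dx=-3,dy=-4->C; (6,7):dx=+2,dy=+2->C
  (6,8):dx=+6,dy=+8->C; (6,9):dx=-5,dy=+5->D; (6,10):dx=-4,dy=-6->C; (7,8):dx=+4,dy=+6->C
  (7,9):dx=-7,dy=+3->D; (7,10):dx=-6,dy=-8->C; (8,9):dx=-11,dy=-3->C; (8,10):dx=-10,dy=-14->C
  (9,10):dx=+1,dy=-11->D
Step 2: C = 34, D = 11, total pairs = 45.
Step 3: tau = (C - D)/(n(n-1)/2) = (34 - 11)/45 = 0.511111.
Step 4: Exact two-sided p-value (enumerate n! = 3628800 permutations of y under H0): p = 0.046623.
Step 5: alpha = 0.1. reject H0.

tau_b = 0.5111 (C=34, D=11), p = 0.046623, reject H0.


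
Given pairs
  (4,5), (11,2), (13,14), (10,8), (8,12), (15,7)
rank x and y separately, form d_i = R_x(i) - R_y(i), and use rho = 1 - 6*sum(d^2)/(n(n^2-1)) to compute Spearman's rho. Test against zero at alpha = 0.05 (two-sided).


Step 1: Rank x and y separately (midranks; no ties here).
rank(x): 4->1, 11->4, 13->5, 10->3, 8->2, 15->6
rank(y): 5->2, 2->1, 14->6, 8->4, 12->5, 7->3
Step 2: d_i = R_x(i) - R_y(i); compute d_i^2.
  (1-2)^2=1, (4-1)^2=9, (5-6)^2=1, (3-4)^2=1, (2-5)^2=9, (6-3)^2=9
sum(d^2) = 30.
Step 3: rho = 1 - 6*30 / (6*(6^2 - 1)) = 1 - 180/210 = 0.142857.
Step 4: Under H0, t = rho * sqrt((n-2)/(1-rho^2)) = 0.2887 ~ t(4).
Step 5: Two-sided p-value from the t-distribution with 4 df = 0.787172.
Step 6: alpha = 0.05. fail to reject H0.

rho = 0.1429, p = 0.787172, fail to reject H0 at alpha = 0.05.


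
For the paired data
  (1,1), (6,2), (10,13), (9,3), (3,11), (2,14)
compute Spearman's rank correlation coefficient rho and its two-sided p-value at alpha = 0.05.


Step 1: Rank x and y separately (midranks; no ties here).
rank(x): 1->1, 6->4, 10->6, 9->5, 3->3, 2->2
rank(y): 1->1, 2->2, 13->5, 3->3, 11->4, 14->6
Step 2: d_i = R_x(i) - R_y(i); compute d_i^2.
  (1-1)^2=0, (4-2)^2=4, (6-5)^2=1, (5-3)^2=4, (3-4)^2=1, (2-6)^2=16
sum(d^2) = 26.
Step 3: rho = 1 - 6*26 / (6*(6^2 - 1)) = 1 - 156/210 = 0.257143.
Step 4: Under H0, t = rho * sqrt((n-2)/(1-rho^2)) = 0.5322 ~ t(4).
Step 5: Two-sided p-value from the t-distribution with 4 df = 0.622787.
Step 6: alpha = 0.05. fail to reject H0.

rho = 0.2571, p = 0.622787, fail to reject H0 at alpha = 0.05.


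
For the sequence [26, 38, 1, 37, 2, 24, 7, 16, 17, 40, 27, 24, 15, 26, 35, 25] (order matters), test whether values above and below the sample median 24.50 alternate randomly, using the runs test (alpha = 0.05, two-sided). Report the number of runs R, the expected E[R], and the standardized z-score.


Step 1: Compute median = 24.50; label A = above, B = below.
Labels in order: AABABBBBBAABBAAA  (n_A = 8, n_B = 8)
Step 2: Count runs R = 7.
Step 3: Under H0 (random ordering), E[R] = 2*n_A*n_B/(n_A+n_B) + 1 = 2*8*8/16 + 1 = 9.0000.
        Var[R] = 2*n_A*n_B*(2*n_A*n_B - n_A - n_B) / ((n_A+n_B)^2 * (n_A+n_B-1)) = 14336/3840 = 3.7333.
        SD[R] = 1.9322.
Step 4: Continuity-corrected z = (R + 0.5 - E[R]) / SD[R] = (7 + 0.5 - 9.0000) / 1.9322 = -0.7763.
Step 5: Two-sided p-value via normal approximation = 2*(1 - Phi(|z|)) = 0.437558.
Step 6: alpha = 0.05. fail to reject H0.

R = 7, z = -0.7763, p = 0.437558, fail to reject H0.


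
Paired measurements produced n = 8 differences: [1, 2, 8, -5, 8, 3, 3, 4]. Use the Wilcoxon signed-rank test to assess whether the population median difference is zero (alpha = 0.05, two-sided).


Step 1: Drop any zero differences (none here) and take |d_i|.
|d| = [1, 2, 8, 5, 8, 3, 3, 4]
Step 2: Midrank |d_i| (ties get averaged ranks).
ranks: |1|->1, |2|->2, |8|->7.5, |5|->6, |8|->7.5, |3|->3.5, |3|->3.5, |4|->5
Step 3: Attach original signs; sum ranks with positive sign and with negative sign.
W+ = 1 + 2 + 7.5 + 7.5 + 3.5 + 3.5 + 5 = 30
W- = 6 = 6
(Check: W+ + W- = 36 should equal n(n+1)/2 = 36.)
Step 4: Test statistic W = min(W+, W-) = 6.
Step 5: Ties in |d|, so use the tie-corrected normal approximation.
        E[W] = n(n+1)/4 = 8*9/4 = 18.
        Tie groups: |d|=3 (t=2), |d|=8 (t=2); sum(t^3 - t) = 12.
        Var[W] = n(n+1)(2n+1)/24 - sum(t^3-t)/48 = 1224/24 - 12/48 = 50.75.
        z = (W - E[W]) / sqrt(Var[W]) = (6 - 18) / 7.1239 = -1.6845.
        Two-sided p = 2*Phi(z) = 0.092091.
Step 6: alpha = 0.05. fail to reject H0.

W+ = 30, W- = 6, W = min = 6, p = 0.092091, fail to reject H0.


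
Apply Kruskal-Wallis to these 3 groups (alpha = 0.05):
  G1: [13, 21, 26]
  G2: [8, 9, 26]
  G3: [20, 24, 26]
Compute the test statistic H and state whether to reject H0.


Step 1: Combine all N = 9 observations and assign midranks.
sorted (value, group, rank): (8,G2,1), (9,G2,2), (13,G1,3), (20,G3,4), (21,G1,5), (24,G3,6), (26,G1,8), (26,G2,8), (26,G3,8)
Step 2: Sum ranks within each group.
R_1 = 16 (n_1 = 3)
R_2 = 11 (n_2 = 3)
R_3 = 18 (n_3 = 3)
Step 3: H = 12/(N(N+1)) * sum(R_i^2/n_i) - 3(N+1)
     = 12/(9*10) * (16^2/3 + 11^2/3 + 18^2/3) - 3*10
     = 0.133333 * 233.667 - 30
     = 1.155556.
Step 4: Ties present; correction factor C = 1 - 24/(9^3 - 9) = 0.966667. Corrected H = 1.155556 / 0.966667 = 1.195402.
Step 5: Under H0, H ~ chi^2(2); p-value = 0.550075.
Step 6: alpha = 0.05. fail to reject H0.

H = 1.1954, df = 2, p = 0.550075, fail to reject H0.


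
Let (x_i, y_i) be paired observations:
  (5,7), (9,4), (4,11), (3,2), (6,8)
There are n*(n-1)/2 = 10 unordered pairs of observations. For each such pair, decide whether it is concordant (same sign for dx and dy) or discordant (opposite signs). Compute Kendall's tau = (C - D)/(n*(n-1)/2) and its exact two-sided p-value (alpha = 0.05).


Step 1: Enumerate the 10 unordered pairs (i,j) with i<j and classify each by sign(x_j-x_i) * sign(y_j-y_i).
  (1,2):dx=+4,dy=-3->D; (1,3):dx=-1,dy=+4->D; (1,4):dx=-2,dy=-5->C; (1,5):dx=+1,dy=+1->C
  (2,3):dx=-5,dy=+7->D; (2,4):dx=-6,dy=-2->C; (2,5):dx=-3,dy=+4->D; (3,4):dx=-1,dy=-9->C
  (3,5):dx=+2,dy=-3->D; (4,5):dx=+3,dy=+6->C
Step 2: C = 5, D = 5, total pairs = 10.
Step 3: tau = (C - D)/(n(n-1)/2) = (5 - 5)/10 = 0.000000.
Step 4: Exact two-sided p-value (enumerate n! = 120 permutations of y under H0): p = 1.000000.
Step 5: alpha = 0.05. fail to reject H0.

tau_b = 0.0000 (C=5, D=5), p = 1.000000, fail to reject H0.


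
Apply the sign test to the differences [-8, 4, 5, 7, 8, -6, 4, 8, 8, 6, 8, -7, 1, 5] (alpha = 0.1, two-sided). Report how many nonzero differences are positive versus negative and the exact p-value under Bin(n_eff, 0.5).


Step 1: Discard zero differences. Original n = 14; n_eff = number of nonzero differences = 14.
Nonzero differences (with sign): -8, +4, +5, +7, +8, -6, +4, +8, +8, +6, +8, -7, +1, +5
Step 2: Count signs: positive = 11, negative = 3.
Step 3: Under H0: P(positive) = 0.5, so the number of positives S ~ Bin(14, 0.5).
Step 4: Two-sided exact p-value = sum of Bin(14,0.5) probabilities at or below the observed probability = 0.057373.
Step 5: alpha = 0.1. reject H0.

n_eff = 14, pos = 11, neg = 3, p = 0.057373, reject H0.


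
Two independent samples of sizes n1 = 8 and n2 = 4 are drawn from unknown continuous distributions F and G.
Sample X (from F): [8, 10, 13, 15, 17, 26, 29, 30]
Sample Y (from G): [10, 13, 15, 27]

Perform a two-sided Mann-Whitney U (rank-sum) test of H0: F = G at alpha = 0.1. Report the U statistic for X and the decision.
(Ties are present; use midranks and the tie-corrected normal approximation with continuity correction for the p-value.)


Step 1: Combine and sort all 12 observations; assign midranks.
sorted (value, group): (8,X), (10,X), (10,Y), (13,X), (13,Y), (15,X), (15,Y), (17,X), (26,X), (27,Y), (29,X), (30,X)
ranks: 8->1, 10->2.5, 10->2.5, 13->4.5, 13->4.5, 15->6.5, 15->6.5, 17->8, 26->9, 27->10, 29->11, 30->12
Step 2: Rank sum for X: R1 = 1 + 2.5 + 4.5 + 6.5 + 8 + 9 + 11 + 12 = 54.5.
Step 3: U_X = R1 - n1(n1+1)/2 = 54.5 - 8*9/2 = 54.5 - 36 = 18.5.
       U_Y = n1*n2 - U_X = 32 - 18.5 = 13.5.
Step 4: Ties are present, so use the tie-corrected normal approximation (with continuity correction) for the p-value.
Step 5: p-value = 0.732743; compare to alpha = 0.1. fail to reject H0.

U_X = 18.5, p = 0.732743, fail to reject H0 at alpha = 0.1.


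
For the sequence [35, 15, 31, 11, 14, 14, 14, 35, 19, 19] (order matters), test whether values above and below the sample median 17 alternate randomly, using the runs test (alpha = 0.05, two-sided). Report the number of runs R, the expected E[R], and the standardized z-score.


Step 1: Compute median = 17; label A = above, B = below.
Labels in order: ABABBBBAAA  (n_A = 5, n_B = 5)
Step 2: Count runs R = 5.
Step 3: Under H0 (random ordering), E[R] = 2*n_A*n_B/(n_A+n_B) + 1 = 2*5*5/10 + 1 = 6.0000.
        Var[R] = 2*n_A*n_B*(2*n_A*n_B - n_A - n_B) / ((n_A+n_B)^2 * (n_A+n_B-1)) = 2000/900 = 2.2222.
        SD[R] = 1.4907.
Step 4: Continuity-corrected z = (R + 0.5 - E[R]) / SD[R] = (5 + 0.5 - 6.0000) / 1.4907 = -0.3354.
Step 5: Two-sided p-value via normal approximation = 2*(1 - Phi(|z|)) = 0.737316.
Step 6: alpha = 0.05. fail to reject H0.

R = 5, z = -0.3354, p = 0.737316, fail to reject H0.


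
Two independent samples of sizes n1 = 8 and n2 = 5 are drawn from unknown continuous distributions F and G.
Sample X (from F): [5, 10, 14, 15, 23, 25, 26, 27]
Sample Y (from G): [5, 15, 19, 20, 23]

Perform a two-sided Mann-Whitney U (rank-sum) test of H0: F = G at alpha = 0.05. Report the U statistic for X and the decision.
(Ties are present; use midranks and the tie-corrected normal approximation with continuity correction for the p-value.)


Step 1: Combine and sort all 13 observations; assign midranks.
sorted (value, group): (5,X), (5,Y), (10,X), (14,X), (15,X), (15,Y), (19,Y), (20,Y), (23,X), (23,Y), (25,X), (26,X), (27,X)
ranks: 5->1.5, 5->1.5, 10->3, 14->4, 15->5.5, 15->5.5, 19->7, 20->8, 23->9.5, 23->9.5, 25->11, 26->12, 27->13
Step 2: Rank sum for X: R1 = 1.5 + 3 + 4 + 5.5 + 9.5 + 11 + 12 + 13 = 59.5.
Step 3: U_X = R1 - n1(n1+1)/2 = 59.5 - 8*9/2 = 59.5 - 36 = 23.5.
       U_Y = n1*n2 - U_X = 40 - 23.5 = 16.5.
Step 4: Ties are present, so use the tie-corrected normal approximation (with continuity correction) for the p-value.
Step 5: p-value = 0.659230; compare to alpha = 0.05. fail to reject H0.

U_X = 23.5, p = 0.659230, fail to reject H0 at alpha = 0.05.


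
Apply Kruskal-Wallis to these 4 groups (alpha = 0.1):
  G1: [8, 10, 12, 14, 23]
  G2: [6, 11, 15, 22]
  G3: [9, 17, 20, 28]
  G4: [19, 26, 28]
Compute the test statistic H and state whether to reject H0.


Step 1: Combine all N = 16 observations and assign midranks.
sorted (value, group, rank): (6,G2,1), (8,G1,2), (9,G3,3), (10,G1,4), (11,G2,5), (12,G1,6), (14,G1,7), (15,G2,8), (17,G3,9), (19,G4,10), (20,G3,11), (22,G2,12), (23,G1,13), (26,G4,14), (28,G3,15.5), (28,G4,15.5)
Step 2: Sum ranks within each group.
R_1 = 32 (n_1 = 5)
R_2 = 26 (n_2 = 4)
R_3 = 38.5 (n_3 = 4)
R_4 = 39.5 (n_4 = 3)
Step 3: H = 12/(N(N+1)) * sum(R_i^2/n_i) - 3(N+1)
     = 12/(16*17) * (32^2/5 + 26^2/4 + 38.5^2/4 + 39.5^2/3) - 3*17
     = 0.044118 * 1264.45 - 51
     = 4.784375.
Step 4: Ties present; correction factor C = 1 - 6/(16^3 - 16) = 0.998529. Corrected H = 4.784375 / 0.998529 = 4.791421.
Step 5: Under H0, H ~ chi^2(3); p-value = 0.187723.
Step 6: alpha = 0.1. fail to reject H0.

H = 4.7914, df = 3, p = 0.187723, fail to reject H0.


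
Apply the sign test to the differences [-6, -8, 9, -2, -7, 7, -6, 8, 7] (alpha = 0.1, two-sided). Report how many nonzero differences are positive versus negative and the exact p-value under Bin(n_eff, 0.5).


Step 1: Discard zero differences. Original n = 9; n_eff = number of nonzero differences = 9.
Nonzero differences (with sign): -6, -8, +9, -2, -7, +7, -6, +8, +7
Step 2: Count signs: positive = 4, negative = 5.
Step 3: Under H0: P(positive) = 0.5, so the number of positives S ~ Bin(9, 0.5).
Step 4: Two-sided exact p-value = sum of Bin(9,0.5) probabilities at or below the observed probability = 1.000000.
Step 5: alpha = 0.1. fail to reject H0.

n_eff = 9, pos = 4, neg = 5, p = 1.000000, fail to reject H0.


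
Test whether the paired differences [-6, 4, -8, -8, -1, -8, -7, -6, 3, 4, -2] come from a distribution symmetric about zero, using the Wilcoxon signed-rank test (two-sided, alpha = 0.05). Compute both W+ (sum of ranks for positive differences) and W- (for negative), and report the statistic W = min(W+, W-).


Step 1: Drop any zero differences (none here) and take |d_i|.
|d| = [6, 4, 8, 8, 1, 8, 7, 6, 3, 4, 2]
Step 2: Midrank |d_i| (ties get averaged ranks).
ranks: |6|->6.5, |4|->4.5, |8|->10, |8|->10, |1|->1, |8|->10, |7|->8, |6|->6.5, |3|->3, |4|->4.5, |2|->2
Step 3: Attach original signs; sum ranks with positive sign and with negative sign.
W+ = 4.5 + 3 + 4.5 = 12
W- = 6.5 + 10 + 10 + 1 + 10 + 8 + 6.5 + 2 = 54
(Check: W+ + W- = 66 should equal n(n+1)/2 = 66.)
Step 4: Test statistic W = min(W+, W-) = 12.
Step 5: Ties in |d|, so use the tie-corrected normal approximation.
        E[W] = n(n+1)/4 = 11*12/4 = 33.
        Tie groups: |d|=4 (t=2), |d|=6 (t=2), |d|=8 (t=3); sum(t^3 - t) = 36.
        Var[W] = n(n+1)(2n+1)/24 - sum(t^3-t)/48 = 3036/24 - 36/48 = 125.75.
        z = (W - E[W]) / sqrt(Var[W]) = (12 - 33) / 11.2138 = -1.8727.
        Two-sided p = 2*Phi(z) = 0.061112.
Step 6: alpha = 0.05. fail to reject H0.

W+ = 12, W- = 54, W = min = 12, p = 0.061112, fail to reject H0.


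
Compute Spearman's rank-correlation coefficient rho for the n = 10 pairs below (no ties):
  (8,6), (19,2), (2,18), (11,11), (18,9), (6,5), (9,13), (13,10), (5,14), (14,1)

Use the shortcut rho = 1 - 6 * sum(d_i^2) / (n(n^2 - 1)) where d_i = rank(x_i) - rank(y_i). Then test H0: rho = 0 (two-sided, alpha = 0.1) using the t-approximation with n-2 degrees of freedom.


Step 1: Rank x and y separately (midranks; no ties here).
rank(x): 8->4, 19->10, 2->1, 11->6, 18->9, 6->3, 9->5, 13->7, 5->2, 14->8
rank(y): 6->4, 2->2, 18->10, 11->7, 9->5, 5->3, 13->8, 10->6, 14->9, 1->1
Step 2: d_i = R_x(i) - R_y(i); compute d_i^2.
  (4-4)^2=0, (10-2)^2=64, (1-10)^2=81, (6-7)^2=1, (9-5)^2=16, (3-3)^2=0, (5-8)^2=9, (7-6)^2=1, (2-9)^2=49, (8-1)^2=49
sum(d^2) = 270.
Step 3: rho = 1 - 6*270 / (10*(10^2 - 1)) = 1 - 1620/990 = -0.636364.
Step 4: Under H0, t = rho * sqrt((n-2)/(1-rho^2)) = -2.3333 ~ t(8).
Step 5: Two-sided p-value from the t-distribution with 8 df = 0.047912.
Step 6: alpha = 0.1. reject H0.

rho = -0.6364, p = 0.047912, reject H0 at alpha = 0.1.


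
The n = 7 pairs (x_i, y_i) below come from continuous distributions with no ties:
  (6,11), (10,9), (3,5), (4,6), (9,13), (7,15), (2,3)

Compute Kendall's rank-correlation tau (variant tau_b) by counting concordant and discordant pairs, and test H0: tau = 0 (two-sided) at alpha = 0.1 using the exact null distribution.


Step 1: Enumerate the 21 unordered pairs (i,j) with i<j and classify each by sign(x_j-x_i) * sign(y_j-y_i).
  (1,2):dx=+4,dy=-2->D; (1,3):dx=-3,dy=-6->C; (1,4):dx=-2,dy=-5->C; (1,5):dx=+3,dy=+2->C
  (1,6):dx=+1,dy=+4->C; (1,7):dx=-4,dy=-8->C; (2,3):dx=-7,dy=-4->C; (2,4):dx=-6,dy=-3->C
  (2,5):dx=-1,dy=+4->D; (2,6):dx=-3,dy=+6->D; (2,7):dx=-8,dy=-6->C; (3,4):dx=+1,dy=+1->C
  (3,5):dx=+6,dy=+8->C; (3,6):dx=+4,dy=+10->C; (3,7):dx=-1,dy=-2->C; (4,5):dx=+5,dy=+7->C
  (4,6):dx=+3,dy=+9->C; (4,7):dx=-2,dy=-3->C; (5,6):dx=-2,dy=+2->D; (5,7):dx=-7,dy=-10->C
  (6,7):dx=-5,dy=-12->C
Step 2: C = 17, D = 4, total pairs = 21.
Step 3: tau = (C - D)/(n(n-1)/2) = (17 - 4)/21 = 0.619048.
Step 4: Exact two-sided p-value (enumerate n! = 5040 permutations of y under H0): p = 0.069048.
Step 5: alpha = 0.1. reject H0.

tau_b = 0.6190 (C=17, D=4), p = 0.069048, reject H0.


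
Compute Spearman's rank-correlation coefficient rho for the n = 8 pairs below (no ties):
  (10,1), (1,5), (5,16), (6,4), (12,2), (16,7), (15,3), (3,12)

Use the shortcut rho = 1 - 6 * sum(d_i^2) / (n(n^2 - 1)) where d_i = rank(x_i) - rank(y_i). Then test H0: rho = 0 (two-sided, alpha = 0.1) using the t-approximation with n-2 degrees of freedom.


Step 1: Rank x and y separately (midranks; no ties here).
rank(x): 10->5, 1->1, 5->3, 6->4, 12->6, 16->8, 15->7, 3->2
rank(y): 1->1, 5->5, 16->8, 4->4, 2->2, 7->6, 3->3, 12->7
Step 2: d_i = R_x(i) - R_y(i); compute d_i^2.
  (5-1)^2=16, (1-5)^2=16, (3-8)^2=25, (4-4)^2=0, (6-2)^2=16, (8-6)^2=4, (7-3)^2=16, (2-7)^2=25
sum(d^2) = 118.
Step 3: rho = 1 - 6*118 / (8*(8^2 - 1)) = 1 - 708/504 = -0.404762.
Step 4: Under H0, t = rho * sqrt((n-2)/(1-rho^2)) = -1.0842 ~ t(6).
Step 5: Two-sided p-value from the t-distribution with 6 df = 0.319889.
Step 6: alpha = 0.1. fail to reject H0.

rho = -0.4048, p = 0.319889, fail to reject H0 at alpha = 0.1.


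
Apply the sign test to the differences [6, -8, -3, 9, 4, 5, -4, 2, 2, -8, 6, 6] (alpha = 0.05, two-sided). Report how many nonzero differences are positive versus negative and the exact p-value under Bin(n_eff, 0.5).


Step 1: Discard zero differences. Original n = 12; n_eff = number of nonzero differences = 12.
Nonzero differences (with sign): +6, -8, -3, +9, +4, +5, -4, +2, +2, -8, +6, +6
Step 2: Count signs: positive = 8, negative = 4.
Step 3: Under H0: P(positive) = 0.5, so the number of positives S ~ Bin(12, 0.5).
Step 4: Two-sided exact p-value = sum of Bin(12,0.5) probabilities at or below the observed probability = 0.387695.
Step 5: alpha = 0.05. fail to reject H0.

n_eff = 12, pos = 8, neg = 4, p = 0.387695, fail to reject H0.


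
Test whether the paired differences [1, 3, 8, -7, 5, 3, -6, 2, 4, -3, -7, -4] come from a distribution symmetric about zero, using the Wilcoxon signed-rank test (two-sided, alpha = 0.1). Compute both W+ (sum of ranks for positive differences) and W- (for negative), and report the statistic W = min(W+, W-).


Step 1: Drop any zero differences (none here) and take |d_i|.
|d| = [1, 3, 8, 7, 5, 3, 6, 2, 4, 3, 7, 4]
Step 2: Midrank |d_i| (ties get averaged ranks).
ranks: |1|->1, |3|->4, |8|->12, |7|->10.5, |5|->8, |3|->4, |6|->9, |2|->2, |4|->6.5, |3|->4, |7|->10.5, |4|->6.5
Step 3: Attach original signs; sum ranks with positive sign and with negative sign.
W+ = 1 + 4 + 12 + 8 + 4 + 2 + 6.5 = 37.5
W- = 10.5 + 9 + 4 + 10.5 + 6.5 = 40.5
(Check: W+ + W- = 78 should equal n(n+1)/2 = 78.)
Step 4: Test statistic W = min(W+, W-) = 37.5.
Step 5: Ties in |d|, so use the tie-corrected normal approximation.
        E[W] = n(n+1)/4 = 12*13/4 = 39.
        Tie groups: |d|=3 (t=3), |d|=4 (t=2), |d|=7 (t=2); sum(t^3 - t) = 36.
        Var[W] = n(n+1)(2n+1)/24 - sum(t^3-t)/48 = 3900/24 - 36/48 = 161.75.
        z = (W - E[W]) / sqrt(Var[W]) = (37.5 - 39) / 12.7181 = -0.1179.
        Two-sided p = 2*Phi(z) = 0.906113.
Step 6: alpha = 0.1. fail to reject H0.

W+ = 37.5, W- = 40.5, W = min = 37.5, p = 0.906113, fail to reject H0.


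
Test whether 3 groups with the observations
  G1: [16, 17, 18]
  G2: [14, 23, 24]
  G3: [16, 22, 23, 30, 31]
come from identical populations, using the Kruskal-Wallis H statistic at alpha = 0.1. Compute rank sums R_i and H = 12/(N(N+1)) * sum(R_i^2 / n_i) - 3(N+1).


Step 1: Combine all N = 11 observations and assign midranks.
sorted (value, group, rank): (14,G2,1), (16,G1,2.5), (16,G3,2.5), (17,G1,4), (18,G1,5), (22,G3,6), (23,G2,7.5), (23,G3,7.5), (24,G2,9), (30,G3,10), (31,G3,11)
Step 2: Sum ranks within each group.
R_1 = 11.5 (n_1 = 3)
R_2 = 17.5 (n_2 = 3)
R_3 = 37 (n_3 = 5)
Step 3: H = 12/(N(N+1)) * sum(R_i^2/n_i) - 3(N+1)
     = 12/(11*12) * (11.5^2/3 + 17.5^2/3 + 37^2/5) - 3*12
     = 0.090909 * 419.967 - 36
     = 2.178788.
Step 4: Ties present; correction factor C = 1 - 12/(11^3 - 11) = 0.990909. Corrected H = 2.178788 / 0.990909 = 2.198777.
Step 5: Under H0, H ~ chi^2(2); p-value = 0.333075.
Step 6: alpha = 0.1. fail to reject H0.

H = 2.1988, df = 2, p = 0.333075, fail to reject H0.


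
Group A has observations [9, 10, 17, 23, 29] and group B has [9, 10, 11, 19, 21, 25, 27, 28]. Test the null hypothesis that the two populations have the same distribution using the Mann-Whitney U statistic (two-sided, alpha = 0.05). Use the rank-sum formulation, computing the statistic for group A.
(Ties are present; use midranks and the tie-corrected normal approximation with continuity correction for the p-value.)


Step 1: Combine and sort all 13 observations; assign midranks.
sorted (value, group): (9,X), (9,Y), (10,X), (10,Y), (11,Y), (17,X), (19,Y), (21,Y), (23,X), (25,Y), (27,Y), (28,Y), (29,X)
ranks: 9->1.5, 9->1.5, 10->3.5, 10->3.5, 11->5, 17->6, 19->7, 21->8, 23->9, 25->10, 27->11, 28->12, 29->13
Step 2: Rank sum for X: R1 = 1.5 + 3.5 + 6 + 9 + 13 = 33.
Step 3: U_X = R1 - n1(n1+1)/2 = 33 - 5*6/2 = 33 - 15 = 18.
       U_Y = n1*n2 - U_X = 40 - 18 = 22.
Step 4: Ties are present, so use the tie-corrected normal approximation (with continuity correction) for the p-value.
Step 5: p-value = 0.825728; compare to alpha = 0.05. fail to reject H0.

U_X = 18, p = 0.825728, fail to reject H0 at alpha = 0.05.


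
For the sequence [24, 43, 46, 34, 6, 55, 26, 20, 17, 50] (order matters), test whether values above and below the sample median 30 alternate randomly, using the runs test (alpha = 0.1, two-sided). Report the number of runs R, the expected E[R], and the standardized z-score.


Step 1: Compute median = 30; label A = above, B = below.
Labels in order: BAAABABBBA  (n_A = 5, n_B = 5)
Step 2: Count runs R = 6.
Step 3: Under H0 (random ordering), E[R] = 2*n_A*n_B/(n_A+n_B) + 1 = 2*5*5/10 + 1 = 6.0000.
        Var[R] = 2*n_A*n_B*(2*n_A*n_B - n_A - n_B) / ((n_A+n_B)^2 * (n_A+n_B-1)) = 2000/900 = 2.2222.
        SD[R] = 1.4907.
Step 4: R = E[R], so z = 0 with no continuity correction.
Step 5: Two-sided p-value via normal approximation = 2*(1 - Phi(|z|)) = 1.000000.
Step 6: alpha = 0.1. fail to reject H0.

R = 6, z = 0.0000, p = 1.000000, fail to reject H0.


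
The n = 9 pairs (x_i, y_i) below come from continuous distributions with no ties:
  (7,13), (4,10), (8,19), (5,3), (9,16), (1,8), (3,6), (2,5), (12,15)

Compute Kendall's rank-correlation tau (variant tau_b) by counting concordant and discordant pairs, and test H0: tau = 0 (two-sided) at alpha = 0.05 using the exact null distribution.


Step 1: Enumerate the 36 unordered pairs (i,j) with i<j and classify each by sign(x_j-x_i) * sign(y_j-y_i).
  (1,2):dx=-3,dy=-3->C; (1,3):dx=+1,dy=+6->C; (1,4):dx=-2,dy=-10->C; (1,5):dx=+2,dy=+3->C
  (1,6):dx=-6,dy=-5->C; (1,7):dx=-4,dy=-7->C; (1,8):dx=-5,dy=-8->C; (1,9):dx=+5,dy=+2->C
  (2,3):dx=+4,dy=+9->C; (2,4):dx=+1,dy=-7->D; (2,5):dx=+5,dy=+6->C; (2,6):dx=-3,dy=-2->C
  (2,7):dx=-1,dy=-4->C; (2,8):dx=-2,dy=-5->C; (2,9):dx=+8,dy=+5->C; (3,4):dx=-3,dy=-16->C
  (3,5):dx=+1,dy=-3->D; (3,6):dx=-7,dy=-11->C; (3,7):dx=-5,dy=-13->C; (3,8):dx=-6,dy=-14->C
  (3,9):dx=+4,dy=-4->D; (4,5):dx=+4,dy=+13->C; (4,6):dx=-4,dy=+5->D; (4,7):dx=-2,dy=+3->D
  (4,8):dx=-3,dy=+2->D; (4,9):dx=+7,dy=+12->C; (5,6):dx=-8,dy=-8->C; (5,7):dx=-6,dy=-10->C
  (5,8):dx=-7,dy=-11->C; (5,9):dx=+3,dy=-1->D; (6,7):dx=+2,dy=-2->D; (6,8):dx=+1,dy=-3->D
  (6,9):dx=+11,dy=+7->C; (7,8):dx=-1,dy=-1->C; (7,9):dx=+9,dy=+9->C; (8,9):dx=+10,dy=+10->C
Step 2: C = 27, D = 9, total pairs = 36.
Step 3: tau = (C - D)/(n(n-1)/2) = (27 - 9)/36 = 0.500000.
Step 4: Exact two-sided p-value (enumerate n! = 362880 permutations of y under H0): p = 0.075176.
Step 5: alpha = 0.05. fail to reject H0.

tau_b = 0.5000 (C=27, D=9), p = 0.075176, fail to reject H0.


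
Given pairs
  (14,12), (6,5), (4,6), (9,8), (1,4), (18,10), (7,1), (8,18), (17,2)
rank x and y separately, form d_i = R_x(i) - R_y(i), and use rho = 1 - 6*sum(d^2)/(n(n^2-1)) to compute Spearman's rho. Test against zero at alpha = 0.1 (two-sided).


Step 1: Rank x and y separately (midranks; no ties here).
rank(x): 14->7, 6->3, 4->2, 9->6, 1->1, 18->9, 7->4, 8->5, 17->8
rank(y): 12->8, 5->4, 6->5, 8->6, 4->3, 10->7, 1->1, 18->9, 2->2
Step 2: d_i = R_x(i) - R_y(i); compute d_i^2.
  (7-8)^2=1, (3-4)^2=1, (2-5)^2=9, (6-6)^2=0, (1-3)^2=4, (9-7)^2=4, (4-1)^2=9, (5-9)^2=16, (8-2)^2=36
sum(d^2) = 80.
Step 3: rho = 1 - 6*80 / (9*(9^2 - 1)) = 1 - 480/720 = 0.333333.
Step 4: Under H0, t = rho * sqrt((n-2)/(1-rho^2)) = 0.9354 ~ t(7).
Step 5: Two-sided p-value from the t-distribution with 7 df = 0.380713.
Step 6: alpha = 0.1. fail to reject H0.

rho = 0.3333, p = 0.380713, fail to reject H0 at alpha = 0.1.


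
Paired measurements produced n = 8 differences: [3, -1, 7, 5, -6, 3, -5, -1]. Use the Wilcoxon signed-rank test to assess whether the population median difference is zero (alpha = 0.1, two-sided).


Step 1: Drop any zero differences (none here) and take |d_i|.
|d| = [3, 1, 7, 5, 6, 3, 5, 1]
Step 2: Midrank |d_i| (ties get averaged ranks).
ranks: |3|->3.5, |1|->1.5, |7|->8, |5|->5.5, |6|->7, |3|->3.5, |5|->5.5, |1|->1.5
Step 3: Attach original signs; sum ranks with positive sign and with negative sign.
W+ = 3.5 + 8 + 5.5 + 3.5 = 20.5
W- = 1.5 + 7 + 5.5 + 1.5 = 15.5
(Check: W+ + W- = 36 should equal n(n+1)/2 = 36.)
Step 4: Test statistic W = min(W+, W-) = 15.5.
Step 5: Ties in |d|, so use the tie-corrected normal approximation.
        E[W] = n(n+1)/4 = 8*9/4 = 18.
        Tie groups: |d|=1 (t=2), |d|=3 (t=2), |d|=5 (t=2); sum(t^3 - t) = 18.
        Var[W] = n(n+1)(2n+1)/24 - sum(t^3-t)/48 = 1224/24 - 18/48 = 50.625.
        z = (W - E[W]) / sqrt(Var[W]) = (15.5 - 18) / 7.1151 = -0.3514.
        Two-sided p = 2*Phi(z) = 0.725315.
Step 6: alpha = 0.1. fail to reject H0.

W+ = 20.5, W- = 15.5, W = min = 15.5, p = 0.725315, fail to reject H0.


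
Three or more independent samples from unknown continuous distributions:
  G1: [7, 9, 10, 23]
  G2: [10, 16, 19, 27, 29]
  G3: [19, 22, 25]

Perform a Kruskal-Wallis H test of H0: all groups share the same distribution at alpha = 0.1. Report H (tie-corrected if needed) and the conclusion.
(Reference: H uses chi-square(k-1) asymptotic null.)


Step 1: Combine all N = 12 observations and assign midranks.
sorted (value, group, rank): (7,G1,1), (9,G1,2), (10,G1,3.5), (10,G2,3.5), (16,G2,5), (19,G2,6.5), (19,G3,6.5), (22,G3,8), (23,G1,9), (25,G3,10), (27,G2,11), (29,G2,12)
Step 2: Sum ranks within each group.
R_1 = 15.5 (n_1 = 4)
R_2 = 38 (n_2 = 5)
R_3 = 24.5 (n_3 = 3)
Step 3: H = 12/(N(N+1)) * sum(R_i^2/n_i) - 3(N+1)
     = 12/(12*13) * (15.5^2/4 + 38^2/5 + 24.5^2/3) - 3*13
     = 0.076923 * 548.946 - 39
     = 3.226603.
Step 4: Ties present; correction factor C = 1 - 12/(12^3 - 12) = 0.993007. Corrected H = 3.226603 / 0.993007 = 3.249325.
Step 5: Under H0, H ~ chi^2(2); p-value = 0.196978.
Step 6: alpha = 0.1. fail to reject H0.

H = 3.2493, df = 2, p = 0.196978, fail to reject H0.


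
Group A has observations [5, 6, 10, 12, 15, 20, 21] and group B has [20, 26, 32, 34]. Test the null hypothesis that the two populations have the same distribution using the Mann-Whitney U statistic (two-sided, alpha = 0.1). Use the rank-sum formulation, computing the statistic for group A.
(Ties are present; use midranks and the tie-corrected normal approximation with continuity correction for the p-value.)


Step 1: Combine and sort all 11 observations; assign midranks.
sorted (value, group): (5,X), (6,X), (10,X), (12,X), (15,X), (20,X), (20,Y), (21,X), (26,Y), (32,Y), (34,Y)
ranks: 5->1, 6->2, 10->3, 12->4, 15->5, 20->6.5, 20->6.5, 21->8, 26->9, 32->10, 34->11
Step 2: Rank sum for X: R1 = 1 + 2 + 3 + 4 + 5 + 6.5 + 8 = 29.5.
Step 3: U_X = R1 - n1(n1+1)/2 = 29.5 - 7*8/2 = 29.5 - 28 = 1.5.
       U_Y = n1*n2 - U_X = 28 - 1.5 = 26.5.
Step 4: Ties are present, so use the tie-corrected normal approximation (with continuity correction) for the p-value.
Step 5: p-value = 0.023029; compare to alpha = 0.1. reject H0.

U_X = 1.5, p = 0.023029, reject H0 at alpha = 0.1.


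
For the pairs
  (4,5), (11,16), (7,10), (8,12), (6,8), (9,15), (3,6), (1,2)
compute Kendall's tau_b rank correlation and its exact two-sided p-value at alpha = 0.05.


Step 1: Enumerate the 28 unordered pairs (i,j) with i<j and classify each by sign(x_j-x_i) * sign(y_j-y_i).
  (1,2):dx=+7,dy=+11->C; (1,3):dx=+3,dy=+5->C; (1,4):dx=+4,dy=+7->C; (1,5):dx=+2,dy=+3->C
  (1,6):dx=+5,dy=+10->C; (1,7):dx=-1,dy=+1->D; (1,8):dx=-3,dy=-3->C; (2,3):dx=-4,dy=-6->C
  (2,4):dx=-3,dy=-4->C; (2,5):dx=-5,dy=-8->C; (2,6):dx=-2,dy=-1->C; (2,7):dx=-8,dy=-10->C
  (2,8):dx=-10,dy=-14->C; (3,4):dx=+1,dy=+2->C; (3,5):dx=-1,dy=-2->C; (3,6):dx=+2,dy=+5->C
  (3,7):dx=-4,dy=-4->C; (3,8):dx=-6,dy=-8->C; (4,5):dx=-2,dy=-4->C; (4,6):dx=+1,dy=+3->C
  (4,7):dx=-5,dy=-6->C; (4,8):dx=-7,dy=-10->C; (5,6):dx=+3,dy=+7->C; (5,7):dx=-3,dy=-2->C
  (5,8):dx=-5,dy=-6->C; (6,7):dx=-6,dy=-9->C; (6,8):dx=-8,dy=-13->C; (7,8):dx=-2,dy=-4->C
Step 2: C = 27, D = 1, total pairs = 28.
Step 3: tau = (C - D)/(n(n-1)/2) = (27 - 1)/28 = 0.928571.
Step 4: Exact two-sided p-value (enumerate n! = 40320 permutations of y under H0): p = 0.000397.
Step 5: alpha = 0.05. reject H0.

tau_b = 0.9286 (C=27, D=1), p = 0.000397, reject H0.


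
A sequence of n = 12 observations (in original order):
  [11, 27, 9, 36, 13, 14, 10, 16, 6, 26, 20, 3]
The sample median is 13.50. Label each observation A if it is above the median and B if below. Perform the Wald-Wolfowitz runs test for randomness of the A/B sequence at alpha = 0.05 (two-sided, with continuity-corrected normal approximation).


Step 1: Compute median = 13.50; label A = above, B = below.
Labels in order: BABABABABAAB  (n_A = 6, n_B = 6)
Step 2: Count runs R = 11.
Step 3: Under H0 (random ordering), E[R] = 2*n_A*n_B/(n_A+n_B) + 1 = 2*6*6/12 + 1 = 7.0000.
        Var[R] = 2*n_A*n_B*(2*n_A*n_B - n_A - n_B) / ((n_A+n_B)^2 * (n_A+n_B-1)) = 4320/1584 = 2.7273.
        SD[R] = 1.6514.
Step 4: Continuity-corrected z = (R - 0.5 - E[R]) / SD[R] = (11 - 0.5 - 7.0000) / 1.6514 = 2.1194.
Step 5: Two-sided p-value via normal approximation = 2*(1 - Phi(|z|)) = 0.034060.
Step 6: alpha = 0.05. reject H0.

R = 11, z = 2.1194, p = 0.034060, reject H0.


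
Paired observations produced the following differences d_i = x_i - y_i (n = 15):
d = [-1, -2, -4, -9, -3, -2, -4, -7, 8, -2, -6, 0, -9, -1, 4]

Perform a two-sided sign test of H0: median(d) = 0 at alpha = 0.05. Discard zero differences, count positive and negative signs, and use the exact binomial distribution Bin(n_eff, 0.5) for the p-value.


Step 1: Discard zero differences. Original n = 15; n_eff = number of nonzero differences = 14.
Nonzero differences (with sign): -1, -2, -4, -9, -3, -2, -4, -7, +8, -2, -6, -9, -1, +4
Step 2: Count signs: positive = 2, negative = 12.
Step 3: Under H0: P(positive) = 0.5, so the number of positives S ~ Bin(14, 0.5).
Step 4: Two-sided exact p-value = sum of Bin(14,0.5) probabilities at or below the observed probability = 0.012939.
Step 5: alpha = 0.05. reject H0.

n_eff = 14, pos = 2, neg = 12, p = 0.012939, reject H0.


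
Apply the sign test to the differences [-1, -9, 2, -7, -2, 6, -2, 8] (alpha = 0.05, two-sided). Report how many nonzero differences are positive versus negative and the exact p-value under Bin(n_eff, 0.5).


Step 1: Discard zero differences. Original n = 8; n_eff = number of nonzero differences = 8.
Nonzero differences (with sign): -1, -9, +2, -7, -2, +6, -2, +8
Step 2: Count signs: positive = 3, negative = 5.
Step 3: Under H0: P(positive) = 0.5, so the number of positives S ~ Bin(8, 0.5).
Step 4: Two-sided exact p-value = sum of Bin(8,0.5) probabilities at or below the observed probability = 0.726562.
Step 5: alpha = 0.05. fail to reject H0.

n_eff = 8, pos = 3, neg = 5, p = 0.726562, fail to reject H0.


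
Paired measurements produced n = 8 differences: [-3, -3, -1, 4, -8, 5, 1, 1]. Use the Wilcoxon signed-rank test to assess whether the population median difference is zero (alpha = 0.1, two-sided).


Step 1: Drop any zero differences (none here) and take |d_i|.
|d| = [3, 3, 1, 4, 8, 5, 1, 1]
Step 2: Midrank |d_i| (ties get averaged ranks).
ranks: |3|->4.5, |3|->4.5, |1|->2, |4|->6, |8|->8, |5|->7, |1|->2, |1|->2
Step 3: Attach original signs; sum ranks with positive sign and with negative sign.
W+ = 6 + 7 + 2 + 2 = 17
W- = 4.5 + 4.5 + 2 + 8 = 19
(Check: W+ + W- = 36 should equal n(n+1)/2 = 36.)
Step 4: Test statistic W = min(W+, W-) = 17.
Step 5: Ties in |d|, so use the tie-corrected normal approximation.
        E[W] = n(n+1)/4 = 8*9/4 = 18.
        Tie groups: |d|=1 (t=3), |d|=3 (t=2); sum(t^3 - t) = 30.
        Var[W] = n(n+1)(2n+1)/24 - sum(t^3-t)/48 = 1224/24 - 30/48 = 50.375.
        z = (W - E[W]) / sqrt(Var[W]) = (17 - 18) / 7.0975 = -0.1409.
        Two-sided p = 2*Phi(z) = 0.887954.
Step 6: alpha = 0.1. fail to reject H0.

W+ = 17, W- = 19, W = min = 17, p = 0.887954, fail to reject H0.


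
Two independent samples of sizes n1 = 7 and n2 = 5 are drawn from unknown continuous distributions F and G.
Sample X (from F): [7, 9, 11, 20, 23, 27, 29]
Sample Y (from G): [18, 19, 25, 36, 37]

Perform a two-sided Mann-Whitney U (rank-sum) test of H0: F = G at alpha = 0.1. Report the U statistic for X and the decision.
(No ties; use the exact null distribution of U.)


Step 1: Combine and sort all 12 observations; assign midranks.
sorted (value, group): (7,X), (9,X), (11,X), (18,Y), (19,Y), (20,X), (23,X), (25,Y), (27,X), (29,X), (36,Y), (37,Y)
ranks: 7->1, 9->2, 11->3, 18->4, 19->5, 20->6, 23->7, 25->8, 27->9, 29->10, 36->11, 37->12
Step 2: Rank sum for X: R1 = 1 + 2 + 3 + 6 + 7 + 9 + 10 = 38.
Step 3: U_X = R1 - n1(n1+1)/2 = 38 - 7*8/2 = 38 - 28 = 10.
       U_Y = n1*n2 - U_X = 35 - 10 = 25.
Step 4: No ties, so the exact null distribution of U (based on enumerating the C(12,7) = 792 equally likely rank assignments) gives the two-sided p-value.
Step 5: p-value = 0.267677; compare to alpha = 0.1. fail to reject H0.

U_X = 10, p = 0.267677, fail to reject H0 at alpha = 0.1.


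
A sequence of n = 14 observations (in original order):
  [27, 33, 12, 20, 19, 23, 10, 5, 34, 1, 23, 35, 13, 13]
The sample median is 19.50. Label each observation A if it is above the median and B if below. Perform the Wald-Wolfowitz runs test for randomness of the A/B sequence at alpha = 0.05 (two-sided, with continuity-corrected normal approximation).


Step 1: Compute median = 19.50; label A = above, B = below.
Labels in order: AABABABBABAABB  (n_A = 7, n_B = 7)
Step 2: Count runs R = 10.
Step 3: Under H0 (random ordering), E[R] = 2*n_A*n_B/(n_A+n_B) + 1 = 2*7*7/14 + 1 = 8.0000.
        Var[R] = 2*n_A*n_B*(2*n_A*n_B - n_A - n_B) / ((n_A+n_B)^2 * (n_A+n_B-1)) = 8232/2548 = 3.2308.
        SD[R] = 1.7974.
Step 4: Continuity-corrected z = (R - 0.5 - E[R]) / SD[R] = (10 - 0.5 - 8.0000) / 1.7974 = 0.8345.
Step 5: Two-sided p-value via normal approximation = 2*(1 - Phi(|z|)) = 0.403986.
Step 6: alpha = 0.05. fail to reject H0.

R = 10, z = 0.8345, p = 0.403986, fail to reject H0.


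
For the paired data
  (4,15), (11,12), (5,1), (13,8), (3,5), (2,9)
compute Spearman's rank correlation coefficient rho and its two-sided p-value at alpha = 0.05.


Step 1: Rank x and y separately (midranks; no ties here).
rank(x): 4->3, 11->5, 5->4, 13->6, 3->2, 2->1
rank(y): 15->6, 12->5, 1->1, 8->3, 5->2, 9->4
Step 2: d_i = R_x(i) - R_y(i); compute d_i^2.
  (3-6)^2=9, (5-5)^2=0, (4-1)^2=9, (6-3)^2=9, (2-2)^2=0, (1-4)^2=9
sum(d^2) = 36.
Step 3: rho = 1 - 6*36 / (6*(6^2 - 1)) = 1 - 216/210 = -0.028571.
Step 4: Under H0, t = rho * sqrt((n-2)/(1-rho^2)) = -0.0572 ~ t(4).
Step 5: Two-sided p-value from the t-distribution with 4 df = 0.957155.
Step 6: alpha = 0.05. fail to reject H0.

rho = -0.0286, p = 0.957155, fail to reject H0 at alpha = 0.05.


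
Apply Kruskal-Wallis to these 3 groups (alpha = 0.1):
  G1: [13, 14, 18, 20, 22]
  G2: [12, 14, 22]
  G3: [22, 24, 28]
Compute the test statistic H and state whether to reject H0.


Step 1: Combine all N = 11 observations and assign midranks.
sorted (value, group, rank): (12,G2,1), (13,G1,2), (14,G1,3.5), (14,G2,3.5), (18,G1,5), (20,G1,6), (22,G1,8), (22,G2,8), (22,G3,8), (24,G3,10), (28,G3,11)
Step 2: Sum ranks within each group.
R_1 = 24.5 (n_1 = 5)
R_2 = 12.5 (n_2 = 3)
R_3 = 29 (n_3 = 3)
Step 3: H = 12/(N(N+1)) * sum(R_i^2/n_i) - 3(N+1)
     = 12/(11*12) * (24.5^2/5 + 12.5^2/3 + 29^2/3) - 3*12
     = 0.090909 * 452.467 - 36
     = 5.133333.
Step 4: Ties present; correction factor C = 1 - 30/(11^3 - 11) = 0.977273. Corrected H = 5.133333 / 0.977273 = 5.252713.
Step 5: Under H0, H ~ chi^2(2); p-value = 0.072342.
Step 6: alpha = 0.1. reject H0.

H = 5.2527, df = 2, p = 0.072342, reject H0.


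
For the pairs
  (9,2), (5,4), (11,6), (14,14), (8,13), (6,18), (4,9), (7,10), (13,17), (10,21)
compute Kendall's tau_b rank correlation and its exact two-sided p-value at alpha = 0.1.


Step 1: Enumerate the 45 unordered pairs (i,j) with i<j and classify each by sign(x_j-x_i) * sign(y_j-y_i).
  (1,2):dx=-4,dy=+2->D; (1,3):dx=+2,dy=+4->C; (1,4):dx=+5,dy=+12->C; (1,5):dx=-1,dy=+11->D
  (1,6):dx=-3,dy=+16->D; (1,7):dx=-5,dy=+7->D; (1,8):dx=-2,dy=+8->D; (1,9):dx=+4,dy=+15->C
  (1,10):dx=+1,dy=+19->C; (2,3):dx=+6,dy=+2->C; (2,4):dx=+9,dy=+10->C; (2,5):dx=+3,dy=+9->C
  (2,6):dx=+1,dy=+14->C; (2,7):dx=-1,dy=+5->D; (2,8):dx=+2,dy=+6->C; (2,9):dx=+8,dy=+13->C
  (2,10):dx=+5,dy=+17->C; (3,4):dx=+3,dy=+8->C; (3,5):dx=-3,dy=+7->D; (3,6):dx=-5,dy=+12->D
  (3,7):dx=-7,dy=+3->D; (3,8):dx=-4,dy=+4->D; (3,9):dx=+2,dy=+11->C; (3,10):dx=-1,dy=+15->D
  (4,5):dx=-6,dy=-1->C; (4,6):dx=-8,dy=+4->D; (4,7):dx=-10,dy=-5->C; (4,8):dx=-7,dy=-4->C
  (4,9):dx=-1,dy=+3->D; (4,10):dx=-4,dy=+7->D; (5,6):dx=-2,dy=+5->D; (5,7):dx=-4,dy=-4->C
  (5,8):dx=-1,dy=-3->C; (5,9):dx=+5,dy=+4->C; (5,10):dx=+2,dy=+8->C; (6,7):dx=-2,dy=-9->C
  (6,8):dx=+1,dy=-8->D; (6,9):dx=+7,dy=-1->D; (6,10):dx=+4,dy=+3->C; (7,8):dx=+3,dy=+1->C
  (7,9):dx=+9,dy=+8->C; (7,10):dx=+6,dy=+12->C; (8,9):dx=+6,dy=+7->C; (8,10):dx=+3,dy=+11->C
  (9,10):dx=-3,dy=+4->D
Step 2: C = 27, D = 18, total pairs = 45.
Step 3: tau = (C - D)/(n(n-1)/2) = (27 - 18)/45 = 0.200000.
Step 4: Exact two-sided p-value (enumerate n! = 3628800 permutations of y under H0): p = 0.484313.
Step 5: alpha = 0.1. fail to reject H0.

tau_b = 0.2000 (C=27, D=18), p = 0.484313, fail to reject H0.


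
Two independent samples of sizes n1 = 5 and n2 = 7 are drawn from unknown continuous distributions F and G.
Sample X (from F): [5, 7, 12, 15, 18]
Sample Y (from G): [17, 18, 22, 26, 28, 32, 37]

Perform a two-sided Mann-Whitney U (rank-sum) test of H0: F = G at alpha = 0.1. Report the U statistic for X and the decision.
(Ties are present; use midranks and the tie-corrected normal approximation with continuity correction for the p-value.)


Step 1: Combine and sort all 12 observations; assign midranks.
sorted (value, group): (5,X), (7,X), (12,X), (15,X), (17,Y), (18,X), (18,Y), (22,Y), (26,Y), (28,Y), (32,Y), (37,Y)
ranks: 5->1, 7->2, 12->3, 15->4, 17->5, 18->6.5, 18->6.5, 22->8, 26->9, 28->10, 32->11, 37->12
Step 2: Rank sum for X: R1 = 1 + 2 + 3 + 4 + 6.5 = 16.5.
Step 3: U_X = R1 - n1(n1+1)/2 = 16.5 - 5*6/2 = 16.5 - 15 = 1.5.
       U_Y = n1*n2 - U_X = 35 - 1.5 = 33.5.
Step 4: Ties are present, so use the tie-corrected normal approximation (with continuity correction) for the p-value.
Step 5: p-value = 0.011682; compare to alpha = 0.1. reject H0.

U_X = 1.5, p = 0.011682, reject H0 at alpha = 0.1.


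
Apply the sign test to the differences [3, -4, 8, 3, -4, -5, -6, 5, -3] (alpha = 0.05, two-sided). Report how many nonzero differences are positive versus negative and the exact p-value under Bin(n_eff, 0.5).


Step 1: Discard zero differences. Original n = 9; n_eff = number of nonzero differences = 9.
Nonzero differences (with sign): +3, -4, +8, +3, -4, -5, -6, +5, -3
Step 2: Count signs: positive = 4, negative = 5.
Step 3: Under H0: P(positive) = 0.5, so the number of positives S ~ Bin(9, 0.5).
Step 4: Two-sided exact p-value = sum of Bin(9,0.5) probabilities at or below the observed probability = 1.000000.
Step 5: alpha = 0.05. fail to reject H0.

n_eff = 9, pos = 4, neg = 5, p = 1.000000, fail to reject H0.
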